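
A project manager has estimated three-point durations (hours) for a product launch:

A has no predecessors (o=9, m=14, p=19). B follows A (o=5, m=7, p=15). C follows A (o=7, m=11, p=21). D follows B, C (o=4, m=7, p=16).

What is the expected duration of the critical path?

34 hours

te_A = (9 + 4·14 + 19)/6 = 84/6 = 14
te_B = (5 + 4·7 + 15)/6 = 48/6 = 8
te_C = (7 + 4·11 + 21)/6 = 72/6 = 12
te_D = (4 + 4·7 + 16)/6 = 48/6 = 8

Forward pass:
ES_A = 0; EF_A = 14
ES_B = 14; EF_B = 14+8 = 22
ES_C = 14; EF_C = 14+12 = 26
ES_D = max(EF_B=22, EF_C=26) = 26; EF_D = 26+8 = 34
Expected project duration μ = 34 hours. Critical path: A → C → D.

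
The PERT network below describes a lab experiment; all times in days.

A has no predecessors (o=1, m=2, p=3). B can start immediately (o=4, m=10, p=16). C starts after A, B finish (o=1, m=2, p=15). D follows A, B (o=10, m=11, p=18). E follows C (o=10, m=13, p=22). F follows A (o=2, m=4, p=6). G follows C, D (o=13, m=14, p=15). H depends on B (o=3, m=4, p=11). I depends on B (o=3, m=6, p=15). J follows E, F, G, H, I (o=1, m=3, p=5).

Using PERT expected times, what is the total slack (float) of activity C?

te_A = (1 + 4·2 + 3)/6 = 12/6 = 2
te_B = (4 + 4·10 + 16)/6 = 60/6 = 10
te_C = (1 + 4·2 + 15)/6 = 24/6 = 4
te_D = (10 + 4·11 + 18)/6 = 72/6 = 12
te_E = (10 + 4·13 + 22)/6 = 84/6 = 14
te_F = (2 + 4·4 + 6)/6 = 24/6 = 4
te_G = (13 + 4·14 + 15)/6 = 84/6 = 14
te_H = (3 + 4·4 + 11)/6 = 30/6 = 5
te_I = (3 + 4·6 + 15)/6 = 42/6 = 7
te_J = (1 + 4·3 + 5)/6 = 18/6 = 3

Forward pass:
ES_A = 0; EF_A = 2
ES_B = 0; EF_B = 10
ES_C = max(EF_A=2, EF_B=10) = 10; EF_C = 10+4 = 14
ES_D = max(EF_A=2, EF_B=10) = 10; EF_D = 10+12 = 22
ES_E = 14; EF_E = 14+14 = 28
ES_F = 2; EF_F = 2+4 = 6
ES_G = max(EF_C=14, EF_D=22) = 22; EF_G = 22+14 = 36
ES_H = 10; EF_H = 10+5 = 15
ES_I = 10; EF_I = 10+7 = 17
ES_J = max(EF_E=28, EF_F=6, EF_G=36, EF_H=15, EF_I=17) = 36; EF_J = 36+3 = 39
Expected project duration μ = 39 days. Critical path: B → D → G → J.

Backward pass:
LF_J = 39; LS_J = 39−3 = 36
LF_I = LS_J = 36; LS_I = 36−7 = 29
LF_H = LS_J = 36; LS_H = 36−5 = 31
LF_G = LS_J = 36; LS_G = 36−14 = 22
LF_F = LS_J = 36; LS_F = 36−4 = 32
LF_E = LS_J = 36; LS_E = 36−14 = 22
LF_D = LS_G = 22; LS_D = 22−12 = 10
LF_C = min(LS_E=22, LS_G=22) = 22; LS_C = 22−4 = 18
LF_B = min(LS_C=18, LS_D=10, LS_H=31, LS_I=29) = 10; LS_B = 10−10 = 0
LF_A = min(LS_C=18, LS_D=10, LS_F=32) = 10; LS_A = 10−2 = 8
Slack_C = LS_C − ES_C = 18 − 10 = 8

8 days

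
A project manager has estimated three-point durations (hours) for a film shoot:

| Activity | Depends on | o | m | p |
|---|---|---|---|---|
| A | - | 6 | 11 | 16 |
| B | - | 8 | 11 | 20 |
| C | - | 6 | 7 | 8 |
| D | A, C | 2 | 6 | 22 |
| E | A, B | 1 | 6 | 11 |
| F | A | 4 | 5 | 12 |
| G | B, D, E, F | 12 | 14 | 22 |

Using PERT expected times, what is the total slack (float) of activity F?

2 hours

te_A = (6 + 4·11 + 16)/6 = 66/6 = 11
te_B = (8 + 4·11 + 20)/6 = 72/6 = 12
te_C = (6 + 4·7 + 8)/6 = 42/6 = 7
te_D = (2 + 4·6 + 22)/6 = 48/6 = 8
te_E = (1 + 4·6 + 11)/6 = 36/6 = 6
te_F = (4 + 4·5 + 12)/6 = 36/6 = 6
te_G = (12 + 4·14 + 22)/6 = 90/6 = 15

Forward pass:
ES_A = 0; EF_A = 11
ES_B = 0; EF_B = 12
ES_C = 0; EF_C = 7
ES_D = max(EF_A=11, EF_C=7) = 11; EF_D = 11+8 = 19
ES_E = max(EF_A=11, EF_B=12) = 12; EF_E = 12+6 = 18
ES_F = 11; EF_F = 11+6 = 17
ES_G = max(EF_B=12, EF_D=19, EF_E=18, EF_F=17) = 19; EF_G = 19+15 = 34
Expected project duration μ = 34 hours. Critical path: A → D → G.

Backward pass:
LF_G = 34; LS_G = 34−15 = 19
LF_F = LS_G = 19; LS_F = 19−6 = 13
LF_E = LS_G = 19; LS_E = 19−6 = 13
LF_D = LS_G = 19; LS_D = 19−8 = 11
LF_C = LS_D = 11; LS_C = 11−7 = 4
LF_B = min(LS_E=13, LS_G=19) = 13; LS_B = 13−12 = 1
LF_A = min(LS_D=11, LS_E=13, LS_F=13) = 11; LS_A = 11−11 = 0
Slack_F = LS_F − ES_F = 13 − 11 = 2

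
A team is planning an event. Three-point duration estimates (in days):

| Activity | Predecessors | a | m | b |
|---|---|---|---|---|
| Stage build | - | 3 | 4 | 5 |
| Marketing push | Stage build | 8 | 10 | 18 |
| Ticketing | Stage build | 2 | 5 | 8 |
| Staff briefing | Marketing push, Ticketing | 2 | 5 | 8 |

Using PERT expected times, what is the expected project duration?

20 days

te_Stage build = (3 + 4·4 + 5)/6 = 24/6 = 4
te_Marketing push = (8 + 4·10 + 18)/6 = 66/6 = 11
te_Ticketing = (2 + 4·5 + 8)/6 = 30/6 = 5
te_Staff briefing = (2 + 4·5 + 8)/6 = 30/6 = 5

Forward pass:
ES_Stage build = 0; EF_Stage build = 4
ES_Marketing push = 4; EF_Marketing push = 4+11 = 15
ES_Ticketing = 4; EF_Ticketing = 4+5 = 9
ES_Staff briefing = max(EF_Marketing push=15, EF_Ticketing=9) = 15; EF_Staff briefing = 15+5 = 20
Expected project duration μ = 20 days. Critical path: Stage build → Marketing push → Staff briefing.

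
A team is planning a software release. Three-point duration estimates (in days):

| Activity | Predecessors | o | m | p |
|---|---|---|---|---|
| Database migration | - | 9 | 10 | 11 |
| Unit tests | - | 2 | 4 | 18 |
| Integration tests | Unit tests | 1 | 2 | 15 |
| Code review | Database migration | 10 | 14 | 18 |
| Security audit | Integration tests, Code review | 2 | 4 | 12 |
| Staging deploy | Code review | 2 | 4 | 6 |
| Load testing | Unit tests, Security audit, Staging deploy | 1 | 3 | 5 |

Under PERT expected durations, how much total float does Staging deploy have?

te_Database migration = (9 + 4·10 + 11)/6 = 60/6 = 10
te_Unit tests = (2 + 4·4 + 18)/6 = 36/6 = 6
te_Integration tests = (1 + 4·2 + 15)/6 = 24/6 = 4
te_Code review = (10 + 4·14 + 18)/6 = 84/6 = 14
te_Security audit = (2 + 4·4 + 12)/6 = 30/6 = 5
te_Staging deploy = (2 + 4·4 + 6)/6 = 24/6 = 4
te_Load testing = (1 + 4·3 + 5)/6 = 18/6 = 3

Forward pass:
ES_Database migration = 0; EF_Database migration = 10
ES_Unit tests = 0; EF_Unit tests = 6
ES_Integration tests = 6; EF_Integration tests = 6+4 = 10
ES_Code review = 10; EF_Code review = 10+14 = 24
ES_Security audit = max(EF_Integration tests=10, EF_Code review=24) = 24; EF_Security audit = 24+5 = 29
ES_Staging deploy = 24; EF_Staging deploy = 24+4 = 28
ES_Load testing = max(EF_Unit tests=6, EF_Security audit=29, EF_Staging deploy=28) = 29; EF_Load testing = 29+3 = 32
Expected project duration μ = 32 days. Critical path: Database migration → Code review → Security audit → Load testing.

Backward pass:
LF_Load testing = 32; LS_Load testing = 32−3 = 29
LF_Staging deploy = LS_Load testing = 29; LS_Staging deploy = 29−4 = 25
LF_Security audit = LS_Load testing = 29; LS_Security audit = 29−5 = 24
LF_Code review = min(LS_Security audit=24, LS_Staging deploy=25) = 24; LS_Code review = 24−14 = 10
LF_Integration tests = LS_Security audit = 24; LS_Integration tests = 24−4 = 20
LF_Unit tests = min(LS_Integration tests=20, LS_Load testing=29) = 20; LS_Unit tests = 20−6 = 14
LF_Database migration = LS_Code review = 10; LS_Database migration = 10−10 = 0
Slack_Staging deploy = LS_Staging deploy − ES_Staging deploy = 25 − 24 = 1

1 days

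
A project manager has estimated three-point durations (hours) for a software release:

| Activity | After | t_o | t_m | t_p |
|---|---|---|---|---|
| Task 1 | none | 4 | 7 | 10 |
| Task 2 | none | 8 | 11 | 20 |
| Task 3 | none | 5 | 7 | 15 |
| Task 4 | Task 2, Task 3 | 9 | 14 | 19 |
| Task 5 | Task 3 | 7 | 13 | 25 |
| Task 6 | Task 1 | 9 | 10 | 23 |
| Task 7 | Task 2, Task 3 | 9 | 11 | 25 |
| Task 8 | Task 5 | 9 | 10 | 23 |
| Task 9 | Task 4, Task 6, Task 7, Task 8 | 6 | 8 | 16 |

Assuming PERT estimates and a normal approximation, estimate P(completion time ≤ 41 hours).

te_Task 1 = (4 + 4·7 + 10)/6 = 42/6 = 7; σ²_Task 1 = ((10−4)/6)² = 1.000
te_Task 2 = (8 + 4·11 + 20)/6 = 72/6 = 12; σ²_Task 2 = ((20−8)/6)² = 4.000
te_Task 3 = (5 + 4·7 + 15)/6 = 48/6 = 8; σ²_Task 3 = ((15−5)/6)² = 2.778
te_Task 4 = (9 + 4·14 + 19)/6 = 84/6 = 14; σ²_Task 4 = ((19−9)/6)² = 2.778
te_Task 5 = (7 + 4·13 + 25)/6 = 84/6 = 14; σ²_Task 5 = ((25−7)/6)² = 9.000
te_Task 6 = (9 + 4·10 + 23)/6 = 72/6 = 12; σ²_Task 6 = ((23−9)/6)² = 5.444
te_Task 7 = (9 + 4·11 + 25)/6 = 78/6 = 13; σ²_Task 7 = ((25−9)/6)² = 7.111
te_Task 8 = (9 + 4·10 + 23)/6 = 72/6 = 12; σ²_Task 8 = ((23−9)/6)² = 5.444
te_Task 9 = (6 + 4·8 + 16)/6 = 54/6 = 9; σ²_Task 9 = ((16−6)/6)² = 2.778

Forward pass:
ES_Task 1 = 0; EF_Task 1 = 7
ES_Task 2 = 0; EF_Task 2 = 12
ES_Task 3 = 0; EF_Task 3 = 8
ES_Task 4 = max(EF_Task 2=12, EF_Task 3=8) = 12; EF_Task 4 = 12+14 = 26
ES_Task 5 = 8; EF_Task 5 = 8+14 = 22
ES_Task 6 = 7; EF_Task 6 = 7+12 = 19
ES_Task 7 = max(EF_Task 2=12, EF_Task 3=8) = 12; EF_Task 7 = 12+13 = 25
ES_Task 8 = 22; EF_Task 8 = 22+12 = 34
ES_Task 9 = max(EF_Task 4=26, EF_Task 6=19, EF_Task 7=25, EF_Task 8=34) = 34; EF_Task 9 = 34+9 = 43
Expected project duration μ = 43 hours. Critical path: Task 3 → Task 5 → Task 8 → Task 9.

Variance along critical path = 2.778 + 9.000 + 5.444 + 2.778 = 20.000; σ = √20.000 = 4.472 hours.
Z = (41 − 43) / 4.472 = -0.447
P(T ≤ 41) = Φ(-0.447) ≈ 0.327

0.327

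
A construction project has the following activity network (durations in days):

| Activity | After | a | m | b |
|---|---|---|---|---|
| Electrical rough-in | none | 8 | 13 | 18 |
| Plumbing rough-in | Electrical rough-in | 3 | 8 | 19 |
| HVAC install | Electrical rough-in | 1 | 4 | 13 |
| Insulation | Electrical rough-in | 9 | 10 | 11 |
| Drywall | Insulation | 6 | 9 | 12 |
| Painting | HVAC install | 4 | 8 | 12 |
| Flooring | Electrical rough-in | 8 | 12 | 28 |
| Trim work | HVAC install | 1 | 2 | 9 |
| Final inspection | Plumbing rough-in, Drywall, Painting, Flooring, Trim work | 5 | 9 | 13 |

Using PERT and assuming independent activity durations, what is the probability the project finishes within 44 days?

te_Electrical rough-in = (8 + 4·13 + 18)/6 = 78/6 = 13; σ²_Electrical rough-in = ((18−8)/6)² = 2.778
te_Plumbing rough-in = (3 + 4·8 + 19)/6 = 54/6 = 9; σ²_Plumbing rough-in = ((19−3)/6)² = 7.111
te_HVAC install = (1 + 4·4 + 13)/6 = 30/6 = 5; σ²_HVAC install = ((13−1)/6)² = 4.000
te_Insulation = (9 + 4·10 + 11)/6 = 60/6 = 10; σ²_Insulation = ((11−9)/6)² = 0.111
te_Drywall = (6 + 4·9 + 12)/6 = 54/6 = 9; σ²_Drywall = ((12−6)/6)² = 1.000
te_Painting = (4 + 4·8 + 12)/6 = 48/6 = 8; σ²_Painting = ((12−4)/6)² = 1.778
te_Flooring = (8 + 4·12 + 28)/6 = 84/6 = 14; σ²_Flooring = ((28−8)/6)² = 11.111
te_Trim work = (1 + 4·2 + 9)/6 = 18/6 = 3; σ²_Trim work = ((9−1)/6)² = 1.778
te_Final inspection = (5 + 4·9 + 13)/6 = 54/6 = 9; σ²_Final inspection = ((13−5)/6)² = 1.778

Forward pass:
ES_Electrical rough-in = 0; EF_Electrical rough-in = 13
ES_Plumbing rough-in = 13; EF_Plumbing rough-in = 13+9 = 22
ES_HVAC install = 13; EF_HVAC install = 13+5 = 18
ES_Insulation = 13; EF_Insulation = 13+10 = 23
ES_Drywall = 23; EF_Drywall = 23+9 = 32
ES_Painting = 18; EF_Painting = 18+8 = 26
ES_Flooring = 13; EF_Flooring = 13+14 = 27
ES_Trim work = 18; EF_Trim work = 18+3 = 21
ES_Final inspection = max(EF_Plumbing rough-in=22, EF_Drywall=32, EF_Painting=26, EF_Flooring=27, EF_Trim work=21) = 32; EF_Final inspection = 32+9 = 41
Expected project duration μ = 41 days. Critical path: Electrical rough-in → Insulation → Drywall → Final inspection.

Variance along critical path = 2.778 + 0.111 + 1.000 + 1.778 = 5.667; σ = √5.667 = 2.380 days.
Z = (44 − 41) / 2.380 = 1.260
P(T ≤ 44) = Φ(1.260) ≈ 0.896

0.896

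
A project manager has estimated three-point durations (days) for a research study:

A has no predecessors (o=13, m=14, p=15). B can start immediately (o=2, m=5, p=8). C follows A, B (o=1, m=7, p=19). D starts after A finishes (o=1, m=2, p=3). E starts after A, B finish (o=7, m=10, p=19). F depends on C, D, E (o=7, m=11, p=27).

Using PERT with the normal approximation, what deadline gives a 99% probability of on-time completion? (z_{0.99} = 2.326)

47.1 days

te_A = (13 + 4·14 + 15)/6 = 84/6 = 14; σ²_A = ((15−13)/6)² = 0.111
te_B = (2 + 4·5 + 8)/6 = 30/6 = 5; σ²_B = ((8−2)/6)² = 1.000
te_C = (1 + 4·7 + 19)/6 = 48/6 = 8; σ²_C = ((19−1)/6)² = 9.000
te_D = (1 + 4·2 + 3)/6 = 12/6 = 2; σ²_D = ((3−1)/6)² = 0.111
te_E = (7 + 4·10 + 19)/6 = 66/6 = 11; σ²_E = ((19−7)/6)² = 4.000
te_F = (7 + 4·11 + 27)/6 = 78/6 = 13; σ²_F = ((27−7)/6)² = 11.111

Forward pass:
ES_A = 0; EF_A = 14
ES_B = 0; EF_B = 5
ES_C = max(EF_A=14, EF_B=5) = 14; EF_C = 14+8 = 22
ES_D = 14; EF_D = 14+2 = 16
ES_E = max(EF_A=14, EF_B=5) = 14; EF_E = 14+11 = 25
ES_F = max(EF_C=22, EF_D=16, EF_E=25) = 25; EF_F = 25+13 = 38
Expected project duration μ = 38 days. Critical path: A → E → F.

Variance along critical path = 0.111 + 4.000 + 11.111 = 15.222; σ = 3.902 days.
D = μ + z·σ = 38 + 2.326·3.902 = 47.1 days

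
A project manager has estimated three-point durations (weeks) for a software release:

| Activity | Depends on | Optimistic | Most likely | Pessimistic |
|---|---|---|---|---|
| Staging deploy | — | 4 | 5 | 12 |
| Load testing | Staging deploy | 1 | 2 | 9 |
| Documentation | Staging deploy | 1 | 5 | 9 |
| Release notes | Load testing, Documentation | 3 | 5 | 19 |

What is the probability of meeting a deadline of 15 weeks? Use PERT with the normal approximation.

0.179

te_Staging deploy = (4 + 4·5 + 12)/6 = 36/6 = 6; σ²_Staging deploy = ((12−4)/6)² = 1.778
te_Load testing = (1 + 4·2 + 9)/6 = 18/6 = 3; σ²_Load testing = ((9−1)/6)² = 1.778
te_Documentation = (1 + 4·5 + 9)/6 = 30/6 = 5; σ²_Documentation = ((9−1)/6)² = 1.778
te_Release notes = (3 + 4·5 + 19)/6 = 42/6 = 7; σ²_Release notes = ((19−3)/6)² = 7.111

Forward pass:
ES_Staging deploy = 0; EF_Staging deploy = 6
ES_Load testing = 6; EF_Load testing = 6+3 = 9
ES_Documentation = 6; EF_Documentation = 6+5 = 11
ES_Release notes = max(EF_Load testing=9, EF_Documentation=11) = 11; EF_Release notes = 11+7 = 18
Expected project duration μ = 18 weeks. Critical path: Staging deploy → Documentation → Release notes.

Variance along critical path = 1.778 + 1.778 + 7.111 = 10.667; σ = √10.667 = 3.266 weeks.
Z = (15 − 18) / 3.266 = -0.919
P(T ≤ 15) = Φ(-0.919) ≈ 0.179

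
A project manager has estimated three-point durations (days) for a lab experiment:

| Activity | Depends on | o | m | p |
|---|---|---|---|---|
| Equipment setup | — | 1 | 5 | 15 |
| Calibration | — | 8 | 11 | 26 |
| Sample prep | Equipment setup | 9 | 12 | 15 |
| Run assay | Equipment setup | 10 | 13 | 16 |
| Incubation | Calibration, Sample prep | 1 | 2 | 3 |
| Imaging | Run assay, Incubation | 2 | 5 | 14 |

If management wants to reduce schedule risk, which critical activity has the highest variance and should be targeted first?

te_Equipment setup = (1 + 4·5 + 15)/6 = 36/6 = 6; σ²_Equipment setup = ((15−1)/6)² = 5.444
te_Calibration = (8 + 4·11 + 26)/6 = 78/6 = 13; σ²_Calibration = ((26−8)/6)² = 9.000
te_Sample prep = (9 + 4·12 + 15)/6 = 72/6 = 12; σ²_Sample prep = ((15−9)/6)² = 1.000
te_Run assay = (10 + 4·13 + 16)/6 = 78/6 = 13; σ²_Run assay = ((16−10)/6)² = 1.000
te_Incubation = (1 + 4·2 + 3)/6 = 12/6 = 2; σ²_Incubation = ((3−1)/6)² = 0.111
te_Imaging = (2 + 4·5 + 14)/6 = 36/6 = 6; σ²_Imaging = ((14−2)/6)² = 4.000

Forward pass:
ES_Equipment setup = 0; EF_Equipment setup = 6
ES_Calibration = 0; EF_Calibration = 13
ES_Sample prep = 6; EF_Sample prep = 6+12 = 18
ES_Run assay = 6; EF_Run assay = 6+13 = 19
ES_Incubation = max(EF_Calibration=13, EF_Sample prep=18) = 18; EF_Incubation = 18+2 = 20
ES_Imaging = max(EF_Run assay=19, EF_Incubation=20) = 20; EF_Imaging = 20+6 = 26
Expected project duration μ = 26 days. Critical path: Equipment setup → Sample prep → Incubation → Imaging.

Variances on critical path: σ²_Equipment setup=5.444, σ²_Sample prep=1.000, σ²_Incubation=0.111, σ²_Imaging=4.000.
Largest is σ²_Equipment setup = 5.444.

Equipment setup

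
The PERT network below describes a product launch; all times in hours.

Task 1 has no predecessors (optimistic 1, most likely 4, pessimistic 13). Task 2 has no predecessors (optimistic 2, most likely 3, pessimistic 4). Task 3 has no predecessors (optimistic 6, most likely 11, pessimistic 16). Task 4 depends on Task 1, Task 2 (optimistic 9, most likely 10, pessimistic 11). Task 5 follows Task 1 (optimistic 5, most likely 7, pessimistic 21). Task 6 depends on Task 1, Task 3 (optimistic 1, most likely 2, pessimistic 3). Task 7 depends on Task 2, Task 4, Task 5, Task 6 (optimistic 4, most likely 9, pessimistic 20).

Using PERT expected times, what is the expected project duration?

te_Task 1 = (1 + 4·4 + 13)/6 = 30/6 = 5
te_Task 2 = (2 + 4·3 + 4)/6 = 18/6 = 3
te_Task 3 = (6 + 4·11 + 16)/6 = 66/6 = 11
te_Task 4 = (9 + 4·10 + 11)/6 = 60/6 = 10
te_Task 5 = (5 + 4·7 + 21)/6 = 54/6 = 9
te_Task 6 = (1 + 4·2 + 3)/6 = 12/6 = 2
te_Task 7 = (4 + 4·9 + 20)/6 = 60/6 = 10

Forward pass:
ES_Task 1 = 0; EF_Task 1 = 5
ES_Task 2 = 0; EF_Task 2 = 3
ES_Task 3 = 0; EF_Task 3 = 11
ES_Task 4 = max(EF_Task 1=5, EF_Task 2=3) = 5; EF_Task 4 = 5+10 = 15
ES_Task 5 = 5; EF_Task 5 = 5+9 = 14
ES_Task 6 = max(EF_Task 1=5, EF_Task 3=11) = 11; EF_Task 6 = 11+2 = 13
ES_Task 7 = max(EF_Task 2=3, EF_Task 4=15, EF_Task 5=14, EF_Task 6=13) = 15; EF_Task 7 = 15+10 = 25
Expected project duration μ = 25 hours. Critical path: Task 1 → Task 4 → Task 7.

25 hours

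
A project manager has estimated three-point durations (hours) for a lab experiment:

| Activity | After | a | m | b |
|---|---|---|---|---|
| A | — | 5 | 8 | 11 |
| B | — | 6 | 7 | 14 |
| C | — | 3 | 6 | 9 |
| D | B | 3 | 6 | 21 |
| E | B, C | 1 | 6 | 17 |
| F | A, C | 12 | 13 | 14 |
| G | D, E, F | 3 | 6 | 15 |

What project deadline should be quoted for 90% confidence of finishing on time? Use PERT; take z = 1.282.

30.9 hours

te_A = (5 + 4·8 + 11)/6 = 48/6 = 8; σ²_A = ((11−5)/6)² = 1.000
te_B = (6 + 4·7 + 14)/6 = 48/6 = 8; σ²_B = ((14−6)/6)² = 1.778
te_C = (3 + 4·6 + 9)/6 = 36/6 = 6; σ²_C = ((9−3)/6)² = 1.000
te_D = (3 + 4·6 + 21)/6 = 48/6 = 8; σ²_D = ((21−3)/6)² = 9.000
te_E = (1 + 4·6 + 17)/6 = 42/6 = 7; σ²_E = ((17−1)/6)² = 7.111
te_F = (12 + 4·13 + 14)/6 = 78/6 = 13; σ²_F = ((14−12)/6)² = 0.111
te_G = (3 + 4·6 + 15)/6 = 42/6 = 7; σ²_G = ((15−3)/6)² = 4.000

Forward pass:
ES_A = 0; EF_A = 8
ES_B = 0; EF_B = 8
ES_C = 0; EF_C = 6
ES_D = 8; EF_D = 8+8 = 16
ES_E = max(EF_B=8, EF_C=6) = 8; EF_E = 8+7 = 15
ES_F = max(EF_A=8, EF_C=6) = 8; EF_F = 8+13 = 21
ES_G = max(EF_D=16, EF_E=15, EF_F=21) = 21; EF_G = 21+7 = 28
Expected project duration μ = 28 hours. Critical path: A → F → G.

Variance along critical path = 1.000 + 0.111 + 4.000 = 5.111; σ = 2.261 hours.
D = μ + z·σ = 28 + 1.282·2.261 = 30.9 hours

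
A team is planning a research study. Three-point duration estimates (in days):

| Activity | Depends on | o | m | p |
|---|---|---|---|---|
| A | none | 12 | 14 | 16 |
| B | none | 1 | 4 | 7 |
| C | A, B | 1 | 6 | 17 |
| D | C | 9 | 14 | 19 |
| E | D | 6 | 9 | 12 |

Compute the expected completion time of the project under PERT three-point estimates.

te_A = (12 + 4·14 + 16)/6 = 84/6 = 14
te_B = (1 + 4·4 + 7)/6 = 24/6 = 4
te_C = (1 + 4·6 + 17)/6 = 42/6 = 7
te_D = (9 + 4·14 + 19)/6 = 84/6 = 14
te_E = (6 + 4·9 + 12)/6 = 54/6 = 9

Forward pass:
ES_A = 0; EF_A = 14
ES_B = 0; EF_B = 4
ES_C = max(EF_A=14, EF_B=4) = 14; EF_C = 14+7 = 21
ES_D = 21; EF_D = 21+14 = 35
ES_E = 35; EF_E = 35+9 = 44
Expected project duration μ = 44 days. Critical path: A → C → D → E.

44 days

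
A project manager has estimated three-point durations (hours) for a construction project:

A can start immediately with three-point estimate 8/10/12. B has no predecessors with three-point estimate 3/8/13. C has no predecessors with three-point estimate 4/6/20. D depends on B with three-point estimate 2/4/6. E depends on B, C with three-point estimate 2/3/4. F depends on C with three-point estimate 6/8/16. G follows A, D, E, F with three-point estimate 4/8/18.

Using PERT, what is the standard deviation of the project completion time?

te_A = (8 + 4·10 + 12)/6 = 60/6 = 10; σ²_A = ((12−8)/6)² = 0.444
te_B = (3 + 4·8 + 13)/6 = 48/6 = 8; σ²_B = ((13−3)/6)² = 2.778
te_C = (4 + 4·6 + 20)/6 = 48/6 = 8; σ²_C = ((20−4)/6)² = 7.111
te_D = (2 + 4·4 + 6)/6 = 24/6 = 4; σ²_D = ((6−2)/6)² = 0.444
te_E = (2 + 4·3 + 4)/6 = 18/6 = 3; σ²_E = ((4−2)/6)² = 0.111
te_F = (6 + 4·8 + 16)/6 = 54/6 = 9; σ²_F = ((16−6)/6)² = 2.778
te_G = (4 + 4·8 + 18)/6 = 54/6 = 9; σ²_G = ((18−4)/6)² = 5.444

Forward pass:
ES_A = 0; EF_A = 10
ES_B = 0; EF_B = 8
ES_C = 0; EF_C = 8
ES_D = 8; EF_D = 8+4 = 12
ES_E = max(EF_B=8, EF_C=8) = 8; EF_E = 8+3 = 11
ES_F = 8; EF_F = 8+9 = 17
ES_G = max(EF_A=10, EF_D=12, EF_E=11, EF_F=17) = 17; EF_G = 17+9 = 26
Expected project duration μ = 26 hours. Critical path: C → F → G.

Variance along critical path = 7.111 + 2.778 + 5.444 = 15.333
σ = √15.333 = 3.916 hours

3.92 hours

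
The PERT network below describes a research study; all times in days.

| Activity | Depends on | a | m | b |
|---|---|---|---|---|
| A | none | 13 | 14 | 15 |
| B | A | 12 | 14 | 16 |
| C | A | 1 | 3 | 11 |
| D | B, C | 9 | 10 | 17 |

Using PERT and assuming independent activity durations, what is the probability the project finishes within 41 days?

0.905

te_A = (13 + 4·14 + 15)/6 = 84/6 = 14; σ²_A = ((15−13)/6)² = 0.111
te_B = (12 + 4·14 + 16)/6 = 84/6 = 14; σ²_B = ((16−12)/6)² = 0.444
te_C = (1 + 4·3 + 11)/6 = 24/6 = 4; σ²_C = ((11−1)/6)² = 2.778
te_D = (9 + 4·10 + 17)/6 = 66/6 = 11; σ²_D = ((17−9)/6)² = 1.778

Forward pass:
ES_A = 0; EF_A = 14
ES_B = 14; EF_B = 14+14 = 28
ES_C = 14; EF_C = 14+4 = 18
ES_D = max(EF_B=28, EF_C=18) = 28; EF_D = 28+11 = 39
Expected project duration μ = 39 days. Critical path: A → B → D.

Variance along critical path = 0.111 + 0.444 + 1.778 = 2.333; σ = √2.333 = 1.528 days.
Z = (41 − 39) / 1.528 = 1.309
P(T ≤ 41) = Φ(1.309) ≈ 0.905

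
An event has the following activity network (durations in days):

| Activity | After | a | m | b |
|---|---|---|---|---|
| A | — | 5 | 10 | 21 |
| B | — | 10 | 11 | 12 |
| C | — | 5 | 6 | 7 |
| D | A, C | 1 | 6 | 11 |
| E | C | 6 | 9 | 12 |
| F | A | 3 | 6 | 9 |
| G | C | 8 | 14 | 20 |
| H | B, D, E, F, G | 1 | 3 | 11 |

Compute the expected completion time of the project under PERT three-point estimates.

24 days

te_A = (5 + 4·10 + 21)/6 = 66/6 = 11
te_B = (10 + 4·11 + 12)/6 = 66/6 = 11
te_C = (5 + 4·6 + 7)/6 = 36/6 = 6
te_D = (1 + 4·6 + 11)/6 = 36/6 = 6
te_E = (6 + 4·9 + 12)/6 = 54/6 = 9
te_F = (3 + 4·6 + 9)/6 = 36/6 = 6
te_G = (8 + 4·14 + 20)/6 = 84/6 = 14
te_H = (1 + 4·3 + 11)/6 = 24/6 = 4

Forward pass:
ES_A = 0; EF_A = 11
ES_B = 0; EF_B = 11
ES_C = 0; EF_C = 6
ES_D = max(EF_A=11, EF_C=6) = 11; EF_D = 11+6 = 17
ES_E = 6; EF_E = 6+9 = 15
ES_F = 11; EF_F = 11+6 = 17
ES_G = 6; EF_G = 6+14 = 20
ES_H = max(EF_B=11, EF_D=17, EF_E=15, EF_F=17, EF_G=20) = 20; EF_H = 20+4 = 24
Expected project duration μ = 24 days. Critical path: C → G → H.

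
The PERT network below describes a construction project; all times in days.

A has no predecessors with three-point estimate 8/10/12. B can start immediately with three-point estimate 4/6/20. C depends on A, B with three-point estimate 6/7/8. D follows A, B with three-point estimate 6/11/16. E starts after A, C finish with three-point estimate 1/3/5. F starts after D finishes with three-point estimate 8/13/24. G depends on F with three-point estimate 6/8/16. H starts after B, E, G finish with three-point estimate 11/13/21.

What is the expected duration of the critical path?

58 days

te_A = (8 + 4·10 + 12)/6 = 60/6 = 10
te_B = (4 + 4·6 + 20)/6 = 48/6 = 8
te_C = (6 + 4·7 + 8)/6 = 42/6 = 7
te_D = (6 + 4·11 + 16)/6 = 66/6 = 11
te_E = (1 + 4·3 + 5)/6 = 18/6 = 3
te_F = (8 + 4·13 + 24)/6 = 84/6 = 14
te_G = (6 + 4·8 + 16)/6 = 54/6 = 9
te_H = (11 + 4·13 + 21)/6 = 84/6 = 14

Forward pass:
ES_A = 0; EF_A = 10
ES_B = 0; EF_B = 8
ES_C = max(EF_A=10, EF_B=8) = 10; EF_C = 10+7 = 17
ES_D = max(EF_A=10, EF_B=8) = 10; EF_D = 10+11 = 21
ES_E = max(EF_A=10, EF_C=17) = 17; EF_E = 17+3 = 20
ES_F = 21; EF_F = 21+14 = 35
ES_G = 35; EF_G = 35+9 = 44
ES_H = max(EF_B=8, EF_E=20, EF_G=44) = 44; EF_H = 44+14 = 58
Expected project duration μ = 58 days. Critical path: A → D → F → G → H.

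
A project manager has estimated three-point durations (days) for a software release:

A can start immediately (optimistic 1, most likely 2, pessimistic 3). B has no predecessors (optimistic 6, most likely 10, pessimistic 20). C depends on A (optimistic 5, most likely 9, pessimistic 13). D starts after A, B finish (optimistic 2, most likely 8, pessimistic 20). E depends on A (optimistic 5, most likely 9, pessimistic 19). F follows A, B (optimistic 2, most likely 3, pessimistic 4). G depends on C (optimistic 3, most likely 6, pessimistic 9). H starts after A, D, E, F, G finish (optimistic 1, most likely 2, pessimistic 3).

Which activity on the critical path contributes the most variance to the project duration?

D

te_A = (1 + 4·2 + 3)/6 = 12/6 = 2; σ²_A = ((3−1)/6)² = 0.111
te_B = (6 + 4·10 + 20)/6 = 66/6 = 11; σ²_B = ((20−6)/6)² = 5.444
te_C = (5 + 4·9 + 13)/6 = 54/6 = 9; σ²_C = ((13−5)/6)² = 1.778
te_D = (2 + 4·8 + 20)/6 = 54/6 = 9; σ²_D = ((20−2)/6)² = 9.000
te_E = (5 + 4·9 + 19)/6 = 60/6 = 10; σ²_E = ((19−5)/6)² = 5.444
te_F = (2 + 4·3 + 4)/6 = 18/6 = 3; σ²_F = ((4−2)/6)² = 0.111
te_G = (3 + 4·6 + 9)/6 = 36/6 = 6; σ²_G = ((9−3)/6)² = 1.000
te_H = (1 + 4·2 + 3)/6 = 12/6 = 2; σ²_H = ((3−1)/6)² = 0.111

Forward pass:
ES_A = 0; EF_A = 2
ES_B = 0; EF_B = 11
ES_C = 2; EF_C = 2+9 = 11
ES_D = max(EF_A=2, EF_B=11) = 11; EF_D = 11+9 = 20
ES_E = 2; EF_E = 2+10 = 12
ES_F = max(EF_A=2, EF_B=11) = 11; EF_F = 11+3 = 14
ES_G = 11; EF_G = 11+6 = 17
ES_H = max(EF_A=2, EF_D=20, EF_E=12, EF_F=14, EF_G=17) = 20; EF_H = 20+2 = 22
Expected project duration μ = 22 days. Critical path: B → D → H.

Variances on critical path: σ²_B=5.444, σ²_D=9.000, σ²_H=0.111.
Largest is σ²_D = 9.000.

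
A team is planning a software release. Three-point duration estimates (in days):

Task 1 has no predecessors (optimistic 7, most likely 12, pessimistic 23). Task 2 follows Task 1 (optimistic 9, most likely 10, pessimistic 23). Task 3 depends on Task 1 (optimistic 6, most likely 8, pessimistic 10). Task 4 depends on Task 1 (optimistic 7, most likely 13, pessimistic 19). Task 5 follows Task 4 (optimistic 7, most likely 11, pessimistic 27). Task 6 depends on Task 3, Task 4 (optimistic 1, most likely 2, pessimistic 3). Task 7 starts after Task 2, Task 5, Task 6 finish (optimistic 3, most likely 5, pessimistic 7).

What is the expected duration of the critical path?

44 days

te_Task 1 = (7 + 4·12 + 23)/6 = 78/6 = 13
te_Task 2 = (9 + 4·10 + 23)/6 = 72/6 = 12
te_Task 3 = (6 + 4·8 + 10)/6 = 48/6 = 8
te_Task 4 = (7 + 4·13 + 19)/6 = 78/6 = 13
te_Task 5 = (7 + 4·11 + 27)/6 = 78/6 = 13
te_Task 6 = (1 + 4·2 + 3)/6 = 12/6 = 2
te_Task 7 = (3 + 4·5 + 7)/6 = 30/6 = 5

Forward pass:
ES_Task 1 = 0; EF_Task 1 = 13
ES_Task 2 = 13; EF_Task 2 = 13+12 = 25
ES_Task 3 = 13; EF_Task 3 = 13+8 = 21
ES_Task 4 = 13; EF_Task 4 = 13+13 = 26
ES_Task 5 = 26; EF_Task 5 = 26+13 = 39
ES_Task 6 = max(EF_Task 3=21, EF_Task 4=26) = 26; EF_Task 6 = 26+2 = 28
ES_Task 7 = max(EF_Task 2=25, EF_Task 5=39, EF_Task 6=28) = 39; EF_Task 7 = 39+5 = 44
Expected project duration μ = 44 days. Critical path: Task 1 → Task 4 → Task 5 → Task 7.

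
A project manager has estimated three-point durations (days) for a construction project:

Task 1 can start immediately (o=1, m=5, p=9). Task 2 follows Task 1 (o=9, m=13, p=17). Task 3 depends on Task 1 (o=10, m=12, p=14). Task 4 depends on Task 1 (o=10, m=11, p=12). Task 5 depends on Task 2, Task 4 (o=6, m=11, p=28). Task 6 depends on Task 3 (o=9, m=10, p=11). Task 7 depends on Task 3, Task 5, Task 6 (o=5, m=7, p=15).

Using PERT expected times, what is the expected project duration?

te_Task 1 = (1 + 4·5 + 9)/6 = 30/6 = 5
te_Task 2 = (9 + 4·13 + 17)/6 = 78/6 = 13
te_Task 3 = (10 + 4·12 + 14)/6 = 72/6 = 12
te_Task 4 = (10 + 4·11 + 12)/6 = 66/6 = 11
te_Task 5 = (6 + 4·11 + 28)/6 = 78/6 = 13
te_Task 6 = (9 + 4·10 + 11)/6 = 60/6 = 10
te_Task 7 = (5 + 4·7 + 15)/6 = 48/6 = 8

Forward pass:
ES_Task 1 = 0; EF_Task 1 = 5
ES_Task 2 = 5; EF_Task 2 = 5+13 = 18
ES_Task 3 = 5; EF_Task 3 = 5+12 = 17
ES_Task 4 = 5; EF_Task 4 = 5+11 = 16
ES_Task 5 = max(EF_Task 2=18, EF_Task 4=16) = 18; EF_Task 5 = 18+13 = 31
ES_Task 6 = 17; EF_Task 6 = 17+10 = 27
ES_Task 7 = max(EF_Task 3=17, EF_Task 5=31, EF_Task 6=27) = 31; EF_Task 7 = 31+8 = 39
Expected project duration μ = 39 days. Critical path: Task 1 → Task 2 → Task 5 → Task 7.

39 days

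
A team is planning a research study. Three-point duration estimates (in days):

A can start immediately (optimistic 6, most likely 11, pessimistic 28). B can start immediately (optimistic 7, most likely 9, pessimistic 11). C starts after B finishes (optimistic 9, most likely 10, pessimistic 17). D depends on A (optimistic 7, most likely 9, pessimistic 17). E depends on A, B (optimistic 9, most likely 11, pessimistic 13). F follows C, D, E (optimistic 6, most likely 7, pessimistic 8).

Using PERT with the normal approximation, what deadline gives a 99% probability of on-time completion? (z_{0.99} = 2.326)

te_A = (6 + 4·11 + 28)/6 = 78/6 = 13; σ²_A = ((28−6)/6)² = 13.444
te_B = (7 + 4·9 + 11)/6 = 54/6 = 9; σ²_B = ((11−7)/6)² = 0.444
te_C = (9 + 4·10 + 17)/6 = 66/6 = 11; σ²_C = ((17−9)/6)² = 1.778
te_D = (7 + 4·9 + 17)/6 = 60/6 = 10; σ²_D = ((17−7)/6)² = 2.778
te_E = (9 + 4·11 + 13)/6 = 66/6 = 11; σ²_E = ((13−9)/6)² = 0.444
te_F = (6 + 4·7 + 8)/6 = 42/6 = 7; σ²_F = ((8−6)/6)² = 0.111

Forward pass:
ES_A = 0; EF_A = 13
ES_B = 0; EF_B = 9
ES_C = 9; EF_C = 9+11 = 20
ES_D = 13; EF_D = 13+10 = 23
ES_E = max(EF_A=13, EF_B=9) = 13; EF_E = 13+11 = 24
ES_F = max(EF_C=20, EF_D=23, EF_E=24) = 24; EF_F = 24+7 = 31
Expected project duration μ = 31 days. Critical path: A → E → F.

Variance along critical path = 13.444 + 0.444 + 0.111 = 14.000; σ = 3.742 days.
D = μ + z·σ = 31 + 2.326·3.742 = 39.7 days

39.7 days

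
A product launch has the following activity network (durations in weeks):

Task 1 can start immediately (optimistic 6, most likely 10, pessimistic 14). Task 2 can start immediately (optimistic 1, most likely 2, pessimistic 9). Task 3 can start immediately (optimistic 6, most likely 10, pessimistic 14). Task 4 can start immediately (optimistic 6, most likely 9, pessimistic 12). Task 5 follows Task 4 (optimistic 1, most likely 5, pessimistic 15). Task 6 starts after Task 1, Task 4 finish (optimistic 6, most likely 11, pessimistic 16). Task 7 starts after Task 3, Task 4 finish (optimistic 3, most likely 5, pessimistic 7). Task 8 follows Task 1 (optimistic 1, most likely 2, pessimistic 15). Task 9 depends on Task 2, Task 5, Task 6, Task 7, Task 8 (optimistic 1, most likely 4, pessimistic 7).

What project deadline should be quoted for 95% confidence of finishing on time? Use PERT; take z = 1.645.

28.9 weeks

te_Task 1 = (6 + 4·10 + 14)/6 = 60/6 = 10; σ²_Task 1 = ((14−6)/6)² = 1.778
te_Task 2 = (1 + 4·2 + 9)/6 = 18/6 = 3; σ²_Task 2 = ((9−1)/6)² = 1.778
te_Task 3 = (6 + 4·10 + 14)/6 = 60/6 = 10; σ²_Task 3 = ((14−6)/6)² = 1.778
te_Task 4 = (6 + 4·9 + 12)/6 = 54/6 = 9; σ²_Task 4 = ((12−6)/6)² = 1.000
te_Task 5 = (1 + 4·5 + 15)/6 = 36/6 = 6; σ²_Task 5 = ((15−1)/6)² = 5.444
te_Task 6 = (6 + 4·11 + 16)/6 = 66/6 = 11; σ²_Task 6 = ((16−6)/6)² = 2.778
te_Task 7 = (3 + 4·5 + 7)/6 = 30/6 = 5; σ²_Task 7 = ((7−3)/6)² = 0.444
te_Task 8 = (1 + 4·2 + 15)/6 = 24/6 = 4; σ²_Task 8 = ((15−1)/6)² = 5.444
te_Task 9 = (1 + 4·4 + 7)/6 = 24/6 = 4; σ²_Task 9 = ((7−1)/6)² = 1.000

Forward pass:
ES_Task 1 = 0; EF_Task 1 = 10
ES_Task 2 = 0; EF_Task 2 = 3
ES_Task 3 = 0; EF_Task 3 = 10
ES_Task 4 = 0; EF_Task 4 = 9
ES_Task 5 = 9; EF_Task 5 = 9+6 = 15
ES_Task 6 = max(EF_Task 1=10, EF_Task 4=9) = 10; EF_Task 6 = 10+11 = 21
ES_Task 7 = max(EF_Task 3=10, EF_Task 4=9) = 10; EF_Task 7 = 10+5 = 15
ES_Task 8 = 10; EF_Task 8 = 10+4 = 14
ES_Task 9 = max(EF_Task 2=3, EF_Task 5=15, EF_Task 6=21, EF_Task 7=15, EF_Task 8=14) = 21; EF_Task 9 = 21+4 = 25
Expected project duration μ = 25 weeks. Critical path: Task 1 → Task 6 → Task 9.

Variance along critical path = 1.778 + 2.778 + 1.000 = 5.556; σ = 2.357 weeks.
D = μ + z·σ = 25 + 1.645·2.357 = 28.9 weeks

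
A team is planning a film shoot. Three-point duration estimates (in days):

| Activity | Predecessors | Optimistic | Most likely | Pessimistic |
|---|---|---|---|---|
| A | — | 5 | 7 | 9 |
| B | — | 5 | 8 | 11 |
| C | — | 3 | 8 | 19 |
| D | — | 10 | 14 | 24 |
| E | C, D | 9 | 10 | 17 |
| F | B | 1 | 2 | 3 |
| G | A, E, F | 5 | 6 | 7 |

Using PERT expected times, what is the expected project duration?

32 days

te_A = (5 + 4·7 + 9)/6 = 42/6 = 7
te_B = (5 + 4·8 + 11)/6 = 48/6 = 8
te_C = (3 + 4·8 + 19)/6 = 54/6 = 9
te_D = (10 + 4·14 + 24)/6 = 90/6 = 15
te_E = (9 + 4·10 + 17)/6 = 66/6 = 11
te_F = (1 + 4·2 + 3)/6 = 12/6 = 2
te_G = (5 + 4·6 + 7)/6 = 36/6 = 6

Forward pass:
ES_A = 0; EF_A = 7
ES_B = 0; EF_B = 8
ES_C = 0; EF_C = 9
ES_D = 0; EF_D = 15
ES_E = max(EF_C=9, EF_D=15) = 15; EF_E = 15+11 = 26
ES_F = 8; EF_F = 8+2 = 10
ES_G = max(EF_A=7, EF_E=26, EF_F=10) = 26; EF_G = 26+6 = 32
Expected project duration μ = 32 days. Critical path: D → E → G.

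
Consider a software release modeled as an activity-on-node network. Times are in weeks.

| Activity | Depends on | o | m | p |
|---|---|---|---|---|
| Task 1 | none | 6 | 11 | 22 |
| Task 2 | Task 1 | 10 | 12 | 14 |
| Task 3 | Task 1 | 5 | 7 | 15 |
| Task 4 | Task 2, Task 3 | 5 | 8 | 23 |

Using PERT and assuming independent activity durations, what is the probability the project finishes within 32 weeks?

0.312

te_Task 1 = (6 + 4·11 + 22)/6 = 72/6 = 12; σ²_Task 1 = ((22−6)/6)² = 7.111
te_Task 2 = (10 + 4·12 + 14)/6 = 72/6 = 12; σ²_Task 2 = ((14−10)/6)² = 0.444
te_Task 3 = (5 + 4·7 + 15)/6 = 48/6 = 8; σ²_Task 3 = ((15−5)/6)² = 2.778
te_Task 4 = (5 + 4·8 + 23)/6 = 60/6 = 10; σ²_Task 4 = ((23−5)/6)² = 9.000

Forward pass:
ES_Task 1 = 0; EF_Task 1 = 12
ES_Task 2 = 12; EF_Task 2 = 12+12 = 24
ES_Task 3 = 12; EF_Task 3 = 12+8 = 20
ES_Task 4 = max(EF_Task 2=24, EF_Task 3=20) = 24; EF_Task 4 = 24+10 = 34
Expected project duration μ = 34 weeks. Critical path: Task 1 → Task 2 → Task 4.

Variance along critical path = 7.111 + 0.444 + 9.000 = 16.556; σ = √16.556 = 4.069 weeks.
Z = (32 − 34) / 4.069 = -0.492
P(T ≤ 32) = Φ(-0.492) ≈ 0.312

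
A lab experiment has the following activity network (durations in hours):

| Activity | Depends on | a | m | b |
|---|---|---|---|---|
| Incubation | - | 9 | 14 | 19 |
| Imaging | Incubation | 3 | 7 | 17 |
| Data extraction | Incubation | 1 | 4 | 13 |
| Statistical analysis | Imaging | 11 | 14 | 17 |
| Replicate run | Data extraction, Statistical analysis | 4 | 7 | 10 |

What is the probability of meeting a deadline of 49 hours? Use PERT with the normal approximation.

0.970

te_Incubation = (9 + 4·14 + 19)/6 = 84/6 = 14; σ²_Incubation = ((19−9)/6)² = 2.778
te_Imaging = (3 + 4·7 + 17)/6 = 48/6 = 8; σ²_Imaging = ((17−3)/6)² = 5.444
te_Data extraction = (1 + 4·4 + 13)/6 = 30/6 = 5; σ²_Data extraction = ((13−1)/6)² = 4.000
te_Statistical analysis = (11 + 4·14 + 17)/6 = 84/6 = 14; σ²_Statistical analysis = ((17−11)/6)² = 1.000
te_Replicate run = (4 + 4·7 + 10)/6 = 42/6 = 7; σ²_Replicate run = ((10−4)/6)² = 1.000

Forward pass:
ES_Incubation = 0; EF_Incubation = 14
ES_Imaging = 14; EF_Imaging = 14+8 = 22
ES_Data extraction = 14; EF_Data extraction = 14+5 = 19
ES_Statistical analysis = 22; EF_Statistical analysis = 22+14 = 36
ES_Replicate run = max(EF_Data extraction=19, EF_Statistical analysis=36) = 36; EF_Replicate run = 36+7 = 43
Expected project duration μ = 43 hours. Critical path: Incubation → Imaging → Statistical analysis → Replicate run.

Variance along critical path = 2.778 + 5.444 + 1.000 + 1.000 = 10.222; σ = √10.222 = 3.197 hours.
Z = (49 − 43) / 3.197 = 1.877
P(T ≤ 49) = Φ(1.877) ≈ 0.970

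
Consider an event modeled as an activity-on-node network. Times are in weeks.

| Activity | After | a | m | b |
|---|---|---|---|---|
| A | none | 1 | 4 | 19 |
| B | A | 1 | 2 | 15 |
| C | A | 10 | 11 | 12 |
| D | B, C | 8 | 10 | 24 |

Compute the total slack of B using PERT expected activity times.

te_A = (1 + 4·4 + 19)/6 = 36/6 = 6
te_B = (1 + 4·2 + 15)/6 = 24/6 = 4
te_C = (10 + 4·11 + 12)/6 = 66/6 = 11
te_D = (8 + 4·10 + 24)/6 = 72/6 = 12

Forward pass:
ES_A = 0; EF_A = 6
ES_B = 6; EF_B = 6+4 = 10
ES_C = 6; EF_C = 6+11 = 17
ES_D = max(EF_B=10, EF_C=17) = 17; EF_D = 17+12 = 29
Expected project duration μ = 29 weeks. Critical path: A → C → D.

Backward pass:
LF_D = 29; LS_D = 29−12 = 17
LF_C = LS_D = 17; LS_C = 17−11 = 6
LF_B = LS_D = 17; LS_B = 17−4 = 13
LF_A = min(LS_B=13, LS_C=6) = 6; LS_A = 6−6 = 0
Slack_B = LS_B − ES_B = 13 − 6 = 7

7 weeks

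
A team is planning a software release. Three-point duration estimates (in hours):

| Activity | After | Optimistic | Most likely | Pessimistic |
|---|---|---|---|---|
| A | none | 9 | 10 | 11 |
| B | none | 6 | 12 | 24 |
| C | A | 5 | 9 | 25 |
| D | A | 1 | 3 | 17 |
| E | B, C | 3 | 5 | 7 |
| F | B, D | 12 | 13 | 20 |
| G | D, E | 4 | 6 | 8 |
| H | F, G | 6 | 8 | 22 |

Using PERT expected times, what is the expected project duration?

te_A = (9 + 4·10 + 11)/6 = 60/6 = 10
te_B = (6 + 4·12 + 24)/6 = 78/6 = 13
te_C = (5 + 4·9 + 25)/6 = 66/6 = 11
te_D = (1 + 4·3 + 17)/6 = 30/6 = 5
te_E = (3 + 4·5 + 7)/6 = 30/6 = 5
te_F = (12 + 4·13 + 20)/6 = 84/6 = 14
te_G = (4 + 4·6 + 8)/6 = 36/6 = 6
te_H = (6 + 4·8 + 22)/6 = 60/6 = 10

Forward pass:
ES_A = 0; EF_A = 10
ES_B = 0; EF_B = 13
ES_C = 10; EF_C = 10+11 = 21
ES_D = 10; EF_D = 10+5 = 15
ES_E = max(EF_B=13, EF_C=21) = 21; EF_E = 21+5 = 26
ES_F = max(EF_B=13, EF_D=15) = 15; EF_F = 15+14 = 29
ES_G = max(EF_D=15, EF_E=26) = 26; EF_G = 26+6 = 32
ES_H = max(EF_F=29, EF_G=32) = 32; EF_H = 32+10 = 42
Expected project duration μ = 42 hours. Critical path: A → C → E → G → H.

42 hours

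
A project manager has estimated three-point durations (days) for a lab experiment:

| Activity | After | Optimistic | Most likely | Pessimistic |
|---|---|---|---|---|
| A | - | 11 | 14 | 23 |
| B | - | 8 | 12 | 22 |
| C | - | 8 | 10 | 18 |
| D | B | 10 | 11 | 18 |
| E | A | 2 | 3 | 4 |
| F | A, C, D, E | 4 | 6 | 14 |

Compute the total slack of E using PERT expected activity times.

te_A = (11 + 4·14 + 23)/6 = 90/6 = 15
te_B = (8 + 4·12 + 22)/6 = 78/6 = 13
te_C = (8 + 4·10 + 18)/6 = 66/6 = 11
te_D = (10 + 4·11 + 18)/6 = 72/6 = 12
te_E = (2 + 4·3 + 4)/6 = 18/6 = 3
te_F = (4 + 4·6 + 14)/6 = 42/6 = 7

Forward pass:
ES_A = 0; EF_A = 15
ES_B = 0; EF_B = 13
ES_C = 0; EF_C = 11
ES_D = 13; EF_D = 13+12 = 25
ES_E = 15; EF_E = 15+3 = 18
ES_F = max(EF_A=15, EF_C=11, EF_D=25, EF_E=18) = 25; EF_F = 25+7 = 32
Expected project duration μ = 32 days. Critical path: B → D → F.

Backward pass:
LF_F = 32; LS_F = 32−7 = 25
LF_E = LS_F = 25; LS_E = 25−3 = 22
LF_D = LS_F = 25; LS_D = 25−12 = 13
LF_C = LS_F = 25; LS_C = 25−11 = 14
LF_B = LS_D = 13; LS_B = 13−13 = 0
LF_A = min(LS_E=22, LS_F=25) = 22; LS_A = 22−15 = 7
Slack_E = LS_E − ES_E = 22 − 15 = 7

7 days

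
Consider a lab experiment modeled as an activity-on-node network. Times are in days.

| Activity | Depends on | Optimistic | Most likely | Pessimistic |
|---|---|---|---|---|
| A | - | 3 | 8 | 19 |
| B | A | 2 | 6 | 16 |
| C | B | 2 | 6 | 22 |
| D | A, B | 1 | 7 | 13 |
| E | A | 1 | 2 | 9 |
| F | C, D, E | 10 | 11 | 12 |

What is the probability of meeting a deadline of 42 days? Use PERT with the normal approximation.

te_A = (3 + 4·8 + 19)/6 = 54/6 = 9; σ²_A = ((19−3)/6)² = 7.111
te_B = (2 + 4·6 + 16)/6 = 42/6 = 7; σ²_B = ((16−2)/6)² = 5.444
te_C = (2 + 4·6 + 22)/6 = 48/6 = 8; σ²_C = ((22−2)/6)² = 11.111
te_D = (1 + 4·7 + 13)/6 = 42/6 = 7; σ²_D = ((13−1)/6)² = 4.000
te_E = (1 + 4·2 + 9)/6 = 18/6 = 3; σ²_E = ((9−1)/6)² = 1.778
te_F = (10 + 4·11 + 12)/6 = 66/6 = 11; σ²_F = ((12−10)/6)² = 0.111

Forward pass:
ES_A = 0; EF_A = 9
ES_B = 9; EF_B = 9+7 = 16
ES_C = 16; EF_C = 16+8 = 24
ES_D = max(EF_A=9, EF_B=16) = 16; EF_D = 16+7 = 23
ES_E = 9; EF_E = 9+3 = 12
ES_F = max(EF_C=24, EF_D=23, EF_E=12) = 24; EF_F = 24+11 = 35
Expected project duration μ = 35 days. Critical path: A → B → C → F.

Variance along critical path = 7.111 + 5.444 + 11.111 + 0.111 = 23.778; σ = √23.778 = 4.876 days.
Z = (42 − 35) / 4.876 = 1.436
P(T ≤ 42) = Φ(1.436) ≈ 0.924

0.924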